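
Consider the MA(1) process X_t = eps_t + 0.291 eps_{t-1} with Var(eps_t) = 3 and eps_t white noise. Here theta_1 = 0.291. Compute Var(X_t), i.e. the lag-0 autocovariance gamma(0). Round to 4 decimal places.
\gamma(0) = 3.2540

For an MA(q) process X_t = eps_t + sum_i theta_i eps_{t-i} with
Var(eps_t) = sigma^2, the variance is
  gamma(0) = sigma^2 * (1 + sum_i theta_i^2).
  sum_i theta_i^2 = (0.291)^2 = 0.084681.
  gamma(0) = 3 * (1 + 0.084681) = 3 * 1.084681 = 3.254043, which rounds to 3.2540.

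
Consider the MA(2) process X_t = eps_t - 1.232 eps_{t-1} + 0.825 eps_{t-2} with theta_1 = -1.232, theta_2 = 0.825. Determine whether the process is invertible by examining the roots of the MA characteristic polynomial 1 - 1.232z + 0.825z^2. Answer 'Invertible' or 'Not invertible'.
\text{Invertible}

The MA(q) characteristic polynomial is P(z) = 1 - 1.232z + 0.825z^2.
Invertibility requires all roots to lie outside the unit circle, i.e. |z| > 1 for every root.
Set 1 + (-1.232) z + (0.825) z^2 = 0, i.e. a z^2 + b z + c = 0 with a = 0.825, b = -1.232, c = 1.
Discriminant D = b^2 - 4ac = (-1.232)^2 - 4*(0.825)*1 = 1.517824 - (3.3) = -1.782176.
D < 0, so the roots are the complex-conjugate pair z = (-b +/- i sqrt(-D)) / (2a) = 0.7467 +/- 0.8091i.
For a conjugate pair |z|^2 = z * conj(z) = (product of roots) = c/a = 1/(0.825) = 1.212121, so |z| = sqrt(1.212121) = 1.101 for both roots.
Moduli of all roots: 1.1010, 1.1010.
All moduli strictly greater than 1? Yes.
Verdict: Invertible.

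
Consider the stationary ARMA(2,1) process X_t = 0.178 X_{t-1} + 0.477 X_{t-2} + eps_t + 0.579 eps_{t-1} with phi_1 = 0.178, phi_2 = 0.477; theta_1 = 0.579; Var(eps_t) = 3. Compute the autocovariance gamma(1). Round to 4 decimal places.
\gamma(1) = 5.9065

Multiply the model equation by X_{t-k} and take expectations. With theta_0 = psi_0 = 1 and psi_j the MA(infinity) weights, this gives
  gamma(k) - sum_i phi_i gamma(k-i) = c_k,
  c_k = sigma^2 * sum_{j=k..q} theta_j psi_{j-k}   (c_k = 0 for k > q),
using gamma(-m) = gamma(m).
psi-weights needed (psi_j = theta_j + sum_i phi_i psi_{j-i}):
  psi_1 = theta_1 + phi_1 = 0.579 + (0.178) = 0.757
Right-hand sides:
  c_0 = sigma^2 (1 + theta_1 psi_1) = 3 * (1 + (0.579)(0.757)) = 3 * 1.438303 = 4.314909
  c_1 = sigma^2 theta_1 = 3 * (0.579) = 1.737
  c_2 = 0
Equations for k = 0, 1, 2 (AR order 2, c_2 = 0):
  (E0) gamma(0) = phi_1 gamma(1) + phi_2 gamma(2) + c_0
  (E1) gamma(1) = phi_1 gamma(0) + phi_2 gamma(1) + c_1
  (E2) gamma(2) = phi_1 gamma(1) + phi_2 gamma(0)
From (E1): gamma(1) = A gamma(0) + B with
  A = phi_1 / (1 - phi_2) = 0.178 / 0.523 = 0.340344,   B = c_1 / (1 - phi_2) = 1.737 / 0.523 = 3.321224.
Insert (E2) into (E0): gamma(0) (1 - phi_2^2) = phi_1 (1 + phi_2) gamma(1) + c_0.
  phi_1 (1 + phi_2) = (0.178)(1.477) = 0.262906,   1 - phi_2^2 = 0.772471.
Replace gamma(1) by A gamma(0) + B and collect gamma(0):
  gamma(0) [0.772471 - (0.262906)(0.340344)] = (0.262906)(3.321224) + 4.314909
  gamma(0) * 0.682992 = 5.188079
  gamma(0) = 5.188079 / 0.682992 = 7.596099.
  gamma(1) = A gamma(0) + B = (0.340344)(7.596099) + (3.321224) = 5.906512.
Therefore gamma(1) = 5.9065 (to 4 decimal places).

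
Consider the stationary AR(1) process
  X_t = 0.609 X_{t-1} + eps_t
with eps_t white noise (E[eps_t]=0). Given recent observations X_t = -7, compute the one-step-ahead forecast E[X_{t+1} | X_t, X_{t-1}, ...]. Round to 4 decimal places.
E[X_{t+1} \mid \mathcal F_t] = -4.2630

For an AR(p) model X_t = c + sum_i phi_i X_{t-i} + eps_t, the
one-step-ahead conditional mean is
  E[X_{t+1} | X_t, ...] = c + sum_i phi_i X_{t+1-i}.
Substitute known values:
  E[X_{t+1} | ...] = (0.609) * (-7)
                   = -4.2630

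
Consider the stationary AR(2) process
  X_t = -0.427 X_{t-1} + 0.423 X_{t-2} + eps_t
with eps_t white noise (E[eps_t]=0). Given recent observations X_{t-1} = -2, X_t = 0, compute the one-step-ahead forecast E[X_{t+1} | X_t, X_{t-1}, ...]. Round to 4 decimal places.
E[X_{t+1} \mid \mathcal F_t] = -0.8460

For an AR(p) model X_t = c + sum_i phi_i X_{t-i} + eps_t, the
one-step-ahead conditional mean is
  E[X_{t+1} | X_t, ...] = c + sum_i phi_i X_{t+1-i}.
Substitute known values:
  E[X_{t+1} | ...] = (-0.427) * (0) + (0.423) * (-2)
                   = -0.8460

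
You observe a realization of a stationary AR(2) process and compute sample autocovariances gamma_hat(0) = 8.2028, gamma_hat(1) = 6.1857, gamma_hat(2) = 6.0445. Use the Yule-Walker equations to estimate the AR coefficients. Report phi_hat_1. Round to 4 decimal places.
\hat\phi_{1} = 0.4600

The Yule-Walker equations for an AR(p) process read, in matrix form,
  Gamma_p phi = r_p,   with   (Gamma_p)_{ij} = gamma(|i - j|),
                       (r_p)_i = gamma(i),   i,j = 1..p.
Substitute the sample gammas (Toeplitz matrix and right-hand side of size 2):
  Gamma_p = [[8.2028, 6.1857], [6.1857, 8.2028]]
  r_p     = [6.1857, 6.0445]
Written out:
  8.2028 phi_1 + 6.1857 phi_2 = 6.1857
  6.1857 phi_1 + 8.2028 phi_2 = 6.0445
Solve by Cramer's rule:
  det = gamma(0)^2 - gamma(1)^2 = (8.2028)^2 - (6.1857)^2 = 67.28592784 - 38.26288449 = 29.02304335
  phi_hat_1 = [gamma(1) gamma(0) - gamma(1) gamma(2)] / det = [(6.1857)(8.2028) - (6.1857)(6.0445)] / 29.02304335 = 13.35059631 / 29.02304335 = 0.46
  phi_hat_2 = [gamma(0) gamma(2) - gamma(1)^2] / det = [(8.2028)(6.0445) - (6.1857)^2] / 29.02304335 = 11.31894011 / 29.02304335 = 0.39
So phi_hat = [0.4600, 0.3900].
Therefore phi_hat_1 = 0.4600.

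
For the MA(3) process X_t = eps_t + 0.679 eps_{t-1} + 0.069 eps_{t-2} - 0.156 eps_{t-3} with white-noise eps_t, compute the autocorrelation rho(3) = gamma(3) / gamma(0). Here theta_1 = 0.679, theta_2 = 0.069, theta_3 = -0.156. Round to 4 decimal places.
\rho(3) = -0.1047

For an MA(q) process with theta_0 = 1, the autocovariance is
  gamma(k) = sigma^2 * sum_{i=0..q-k} theta_i * theta_{i+k},
and rho(k) = gamma(k) / gamma(0). Sigma^2 cancels.
  numerator   = (1)*(-0.156) = -0.156.
  denominator = (1)^2 + (0.679)^2 + (0.069)^2 + (-0.156)^2 = 1.490138.
  rho(3) = -0.156 / 1.490138 = -0.1047.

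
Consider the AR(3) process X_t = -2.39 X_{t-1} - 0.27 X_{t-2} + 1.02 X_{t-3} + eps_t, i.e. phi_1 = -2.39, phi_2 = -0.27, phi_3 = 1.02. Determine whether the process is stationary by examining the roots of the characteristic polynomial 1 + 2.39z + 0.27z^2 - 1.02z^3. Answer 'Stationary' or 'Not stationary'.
\text{Not stationary}

The AR(p) characteristic polynomial is P(z) = 1 + 2.39z + 0.27z^2 - 1.02z^3.
Stationarity requires all roots to lie outside the unit circle, i.e. |z| > 1 for every root.
Degree 3: look for a simple real root z0 first, then factor out (1 - z/z0) and solve the remaining quadratic.
Testing z0 = -0.5: P(-0.5) = 1 + (2.39)(-0.5) + (0.27)(-0.5)^2 + (-1.02)(-0.5)^3
  = 1 + (-1.195) + (0.0675) + (0.1275) = 0.  So z_0 = -0.5 is a root, |z_0| = 0.5.
Divide out the factor (1 + 2 z) = (1 - z/z0) (since 1/z0 = -2):
  P(z) = (1 + 2 z)(1 + (0.39) z + (-0.51) z^2)
  [check: z-coef 0.39 - (-2) = 2.39; z^2-coef -0.51 - (-2)(0.39) = 0.27; z^3-coef -(-2)(-0.51) = -1.02.]
Remaining roots from the quadratic factor 1 + (0.39) z + (-0.51) z^2:
  Set 1 + (0.39) z + (-0.51) z^2 = 0, i.e. a z^2 + b z + c = 0 with a = -0.51, b = 0.39, c = 1.
  Discriminant D = b^2 - 4ac = (0.39)^2 - 4*(-0.51)*1 = 0.1521 - (-2.04) = 2.1921.
  D >= 0, so the roots are real: z = (-b +/- sqrt(D)) / (2a) = (-0.39 +/- 1.480574) / (-1.02).
    z_1 = (-0.39 + 1.480574) / (-1.02) = -1.0692,   |z_1| = 1.0692.
    z_2 = (-0.39 - 1.480574) / (-1.02) = 1.8339,   |z_2| = 1.8339.
Moduli of all roots: 0.5000, 1.0692, 1.8339.
All moduli strictly greater than 1? No.
Verdict: Not stationary.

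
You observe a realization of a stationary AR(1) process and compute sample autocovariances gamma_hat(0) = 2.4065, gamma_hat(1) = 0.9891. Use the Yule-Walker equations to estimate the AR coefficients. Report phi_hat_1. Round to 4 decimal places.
\hat\phi_{1} = 0.4110

The Yule-Walker equations for an AR(p) process read, in matrix form,
  Gamma_p phi = r_p,   with   (Gamma_p)_{ij} = gamma(|i - j|),
                       (r_p)_i = gamma(i),   i,j = 1..p.
Substitute the sample gammas (Toeplitz matrix and right-hand side of size 1):
  Gamma_p = [[2.4065]]
  r_p     = [0.9891]
With p = 1 this is the single equation gamma(0) phi_1 = gamma(1):
  phi_hat_1 = gamma(1) / gamma(0) = 0.9891 / 2.4065 = 0.4110.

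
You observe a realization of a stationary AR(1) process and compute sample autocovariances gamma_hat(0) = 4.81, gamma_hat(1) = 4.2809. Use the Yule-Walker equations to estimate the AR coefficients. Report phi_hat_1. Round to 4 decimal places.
\hat\phi_{1} = 0.8900

The Yule-Walker equations for an AR(p) process read, in matrix form,
  Gamma_p phi = r_p,   with   (Gamma_p)_{ij} = gamma(|i - j|),
                       (r_p)_i = gamma(i),   i,j = 1..p.
Substitute the sample gammas (Toeplitz matrix and right-hand side of size 1):
  Gamma_p = [[4.81]]
  r_p     = [4.2809]
With p = 1 this is the single equation gamma(0) phi_1 = gamma(1):
  phi_hat_1 = gamma(1) / gamma(0) = 4.2809 / 4.81 = 0.8900.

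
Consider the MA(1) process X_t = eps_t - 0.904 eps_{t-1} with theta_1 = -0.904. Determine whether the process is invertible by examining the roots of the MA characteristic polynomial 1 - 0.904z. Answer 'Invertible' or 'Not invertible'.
\text{Invertible}

The MA(q) characteristic polynomial is P(z) = 1 - 0.904z.
Invertibility requires all roots to lie outside the unit circle, i.e. |z| > 1 for every root.
This is linear in z: 1 + (-0.904) z = 0  =>  z = -1/(-0.904) = 1.106195,  |z| = 1.106195.
Moduli of all roots: 1.1062.
All moduli strictly greater than 1? Yes.
Verdict: Invertible.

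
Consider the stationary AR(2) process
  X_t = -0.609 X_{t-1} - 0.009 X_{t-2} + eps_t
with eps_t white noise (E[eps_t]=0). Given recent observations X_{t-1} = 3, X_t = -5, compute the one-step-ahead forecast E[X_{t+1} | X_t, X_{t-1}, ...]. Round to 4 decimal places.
E[X_{t+1} \mid \mathcal F_t] = 3.0180

For an AR(p) model X_t = c + sum_i phi_i X_{t-i} + eps_t, the
one-step-ahead conditional mean is
  E[X_{t+1} | X_t, ...] = c + sum_i phi_i X_{t+1-i}.
Substitute known values:
  E[X_{t+1} | ...] = (-0.609) * (-5) + (-0.009) * (3)
                   = 3.0180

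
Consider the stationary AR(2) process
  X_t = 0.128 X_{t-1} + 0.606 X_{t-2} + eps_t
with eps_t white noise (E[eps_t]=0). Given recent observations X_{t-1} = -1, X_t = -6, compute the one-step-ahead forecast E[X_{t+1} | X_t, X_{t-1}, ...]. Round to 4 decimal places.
E[X_{t+1} \mid \mathcal F_t] = -1.3740

For an AR(p) model X_t = c + sum_i phi_i X_{t-i} + eps_t, the
one-step-ahead conditional mean is
  E[X_{t+1} | X_t, ...] = c + sum_i phi_i X_{t+1-i}.
Substitute known values:
  E[X_{t+1} | ...] = (0.128) * (-6) + (0.606) * (-1)
                   = -1.3740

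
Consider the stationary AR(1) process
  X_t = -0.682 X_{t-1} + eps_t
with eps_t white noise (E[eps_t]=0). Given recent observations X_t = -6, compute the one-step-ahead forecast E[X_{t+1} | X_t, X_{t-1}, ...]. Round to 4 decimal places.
E[X_{t+1} \mid \mathcal F_t] = 4.0920

For an AR(p) model X_t = c + sum_i phi_i X_{t-i} + eps_t, the
one-step-ahead conditional mean is
  E[X_{t+1} | X_t, ...] = c + sum_i phi_i X_{t+1-i}.
Substitute known values:
  E[X_{t+1} | ...] = (-0.682) * (-6)
                   = 4.0920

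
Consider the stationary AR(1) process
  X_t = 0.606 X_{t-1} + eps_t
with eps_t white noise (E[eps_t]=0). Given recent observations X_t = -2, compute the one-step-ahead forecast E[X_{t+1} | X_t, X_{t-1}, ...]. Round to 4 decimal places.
E[X_{t+1} \mid \mathcal F_t] = -1.2120

For an AR(p) model X_t = c + sum_i phi_i X_{t-i} + eps_t, the
one-step-ahead conditional mean is
  E[X_{t+1} | X_t, ...] = c + sum_i phi_i X_{t+1-i}.
Substitute known values:
  E[X_{t+1} | ...] = (0.606) * (-2)
                   = -1.2120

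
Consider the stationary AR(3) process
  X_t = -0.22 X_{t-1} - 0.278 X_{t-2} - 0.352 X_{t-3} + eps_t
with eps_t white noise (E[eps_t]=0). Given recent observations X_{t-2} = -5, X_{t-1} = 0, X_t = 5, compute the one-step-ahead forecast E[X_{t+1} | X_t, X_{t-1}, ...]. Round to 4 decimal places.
E[X_{t+1} \mid \mathcal F_t] = 0.6600

For an AR(p) model X_t = c + sum_i phi_i X_{t-i} + eps_t, the
one-step-ahead conditional mean is
  E[X_{t+1} | X_t, ...] = c + sum_i phi_i X_{t+1-i}.
Substitute known values:
  E[X_{t+1} | ...] = (-0.22) * (5) + (-0.278) * (0) + (-0.352) * (-5)
                   = 0.6600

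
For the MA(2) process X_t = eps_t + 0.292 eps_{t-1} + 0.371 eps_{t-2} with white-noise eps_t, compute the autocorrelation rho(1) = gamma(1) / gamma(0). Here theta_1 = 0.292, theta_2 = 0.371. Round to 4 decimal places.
\rho(1) = 0.3274

For an MA(q) process with theta_0 = 1, the autocovariance is
  gamma(k) = sigma^2 * sum_{i=0..q-k} theta_i * theta_{i+k},
and rho(k) = gamma(k) / gamma(0). Sigma^2 cancels.
  numerator   = (1)*(0.292) + (0.292)*(0.371) = 0.400332.
  denominator = (1)^2 + (0.292)^2 + (0.371)^2 = 1.222905.
  rho(1) = 0.400332 / 1.222905 = 0.3274.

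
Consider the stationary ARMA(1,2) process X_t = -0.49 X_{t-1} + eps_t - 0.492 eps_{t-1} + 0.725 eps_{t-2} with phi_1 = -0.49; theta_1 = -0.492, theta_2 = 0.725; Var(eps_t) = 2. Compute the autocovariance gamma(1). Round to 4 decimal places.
\gamma(1) = -6.2092

Multiply the model equation by X_{t-k} and take expectations. With theta_0 = psi_0 = 1 and psi_j the MA(infinity) weights, this gives
  gamma(k) - sum_i phi_i gamma(k-i) = c_k,
  c_k = sigma^2 * sum_{j=k..q} theta_j psi_{j-k}   (c_k = 0 for k > q),
using gamma(-m) = gamma(m).
psi-weights needed (psi_j = theta_j + sum_i phi_i psi_{j-i}):
  psi_1 = theta_1 + phi_1 = -0.492 + (-0.49) = -0.982
  psi_2 = theta_2 + phi_1 psi_1 = 0.725 + (-0.49)(-0.982) = 1.20618
Right-hand sides:
  c_0 = sigma^2 (1 + theta_1 psi_1 + theta_2 psi_2) = 2 * (1 + (-0.492)(-0.982) + (0.725)(1.20618)) = 2 * 2.357625 = 4.715249
  c_1 = sigma^2 (theta_1 + theta_2 psi_1) = 2 * (-0.492 + (0.725)(-0.982)) = -2.4079
  c_2 = sigma^2 theta_2 = 2 * (0.725) = 1.45
Equations for k = 0 and k = 1 (AR order 1):
  gamma(0) = phi_1 gamma(1) + c_0
  gamma(1) = phi_1 gamma(0) + c_1
Substituting the second into the first: gamma(0) (1 - phi_1^2) = c_0 + phi_1 c_1, so
  gamma(0) = (c_0 + phi_1 c_1) / (1 - phi_1^2) = (4.715249 + (-0.49)(-2.4079)) / (1 - (-0.49)^2) = 5.89512 / 0.7599 = 7.757758.
  gamma(1) = phi_1 gamma(0) + c_1 = (-0.49)(7.757758) + (-2.4079) = -6.209201.
Therefore gamma(1) = -6.2092 (to 4 decimal places).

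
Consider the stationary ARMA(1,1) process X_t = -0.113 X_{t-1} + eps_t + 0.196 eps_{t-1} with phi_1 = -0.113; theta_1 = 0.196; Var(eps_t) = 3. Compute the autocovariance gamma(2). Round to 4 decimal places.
\gamma(2) = -0.0279

Multiply the model equation by X_{t-k} and take expectations. With theta_0 = psi_0 = 1 and psi_j the MA(infinity) weights, this gives
  gamma(k) - sum_i phi_i gamma(k-i) = c_k,
  c_k = sigma^2 * sum_{j=k..q} theta_j psi_{j-k}   (c_k = 0 for k > q),
using gamma(-m) = gamma(m).
psi-weights needed (psi_j = theta_j + sum_i phi_i psi_{j-i}):
  psi_1 = theta_1 + phi_1 = 0.196 + (-0.113) = 0.083
Right-hand sides:
  c_0 = sigma^2 (1 + theta_1 psi_1) = 3 * (1 + (0.196)(0.083)) = 3 * 1.016268 = 3.048804
  c_1 = sigma^2 theta_1 = 3 * (0.196) = 0.588
  c_2 = 0
Equations for k = 0 and k = 1 (AR order 1):
  gamma(0) = phi_1 gamma(1) + c_0
  gamma(1) = phi_1 gamma(0) + c_1
Substituting the second into the first: gamma(0) (1 - phi_1^2) = c_0 + phi_1 c_1, so
  gamma(0) = (c_0 + phi_1 c_1) / (1 - phi_1^2) = (3.048804 + (-0.113)(0.588)) / (1 - (-0.113)^2) = 2.98236 / 0.987231 = 3.020934.
  gamma(1) = phi_1 gamma(0) + c_1 = (-0.113)(3.020934) + (0.588) = 0.246634.
For k = 2 (> q): gamma(2) = phi_1 gamma(1) = (-0.113)(0.246634) = -0.02787.
Therefore gamma(2) = -0.0279 (to 4 decimal places).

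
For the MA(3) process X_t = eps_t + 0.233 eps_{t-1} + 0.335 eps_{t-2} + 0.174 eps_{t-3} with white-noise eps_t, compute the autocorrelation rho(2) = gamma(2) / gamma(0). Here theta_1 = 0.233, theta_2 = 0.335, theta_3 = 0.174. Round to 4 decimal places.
\rho(2) = 0.3138

For an MA(q) process with theta_0 = 1, the autocovariance is
  gamma(k) = sigma^2 * sum_{i=0..q-k} theta_i * theta_{i+k},
and rho(k) = gamma(k) / gamma(0). Sigma^2 cancels.
  numerator   = (1)*(0.335) + (0.233)*(0.174) = 0.375542.
  denominator = (1)^2 + (0.233)^2 + (0.335)^2 + (0.174)^2 = 1.19679.
  rho(2) = 0.375542 / 1.19679 = 0.3138.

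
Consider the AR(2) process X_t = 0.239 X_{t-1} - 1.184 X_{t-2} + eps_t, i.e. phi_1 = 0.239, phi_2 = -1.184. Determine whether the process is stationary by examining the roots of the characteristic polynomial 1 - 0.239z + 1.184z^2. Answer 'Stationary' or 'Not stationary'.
\text{Not stationary}

The AR(p) characteristic polynomial is P(z) = 1 - 0.239z + 1.184z^2.
Stationarity requires all roots to lie outside the unit circle, i.e. |z| > 1 for every root.
Set 1 + (-0.239) z + (1.184) z^2 = 0, i.e. a z^2 + b z + c = 0 with a = 1.184, b = -0.239, c = 1.
Discriminant D = b^2 - 4ac = (-0.239)^2 - 4*(1.184)*1 = 0.057121 - (4.736) = -4.678879.
D < 0, so the roots are the complex-conjugate pair z = (-b +/- i sqrt(-D)) / (2a) = 0.1009 +/- 0.9135i.
For a conjugate pair |z|^2 = z * conj(z) = (product of roots) = c/a = 1/(1.184) = 0.844595, so |z| = sqrt(0.844595) = 0.919 for both roots.
Moduli of all roots: 0.9190, 0.9190.
All moduli strictly greater than 1? No.
Verdict: Not stationary.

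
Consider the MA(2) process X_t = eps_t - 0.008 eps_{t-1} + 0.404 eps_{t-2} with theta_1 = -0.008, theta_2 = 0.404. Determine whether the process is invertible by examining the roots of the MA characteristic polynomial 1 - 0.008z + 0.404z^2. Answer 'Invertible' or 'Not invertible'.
\text{Invertible}

The MA(q) characteristic polynomial is P(z) = 1 - 0.008z + 0.404z^2.
Invertibility requires all roots to lie outside the unit circle, i.e. |z| > 1 for every root.
Set 1 + (-0.008) z + (0.404) z^2 = 0, i.e. a z^2 + b z + c = 0 with a = 0.404, b = -0.008, c = 1.
Discriminant D = b^2 - 4ac = (-0.008)^2 - 4*(0.404)*1 = 0.000064 - (1.616) = -1.615936.
D < 0, so the roots are the complex-conjugate pair z = (-b +/- i sqrt(-D)) / (2a) = 0.0099 +/- 1.5733i.
For a conjugate pair |z|^2 = z * conj(z) = (product of roots) = c/a = 1/(0.404) = 2.475248, so |z| = sqrt(2.475248) = 1.5733 for both roots.
Moduli of all roots: 1.5733, 1.5733.
All moduli strictly greater than 1? Yes.
Verdict: Invertible.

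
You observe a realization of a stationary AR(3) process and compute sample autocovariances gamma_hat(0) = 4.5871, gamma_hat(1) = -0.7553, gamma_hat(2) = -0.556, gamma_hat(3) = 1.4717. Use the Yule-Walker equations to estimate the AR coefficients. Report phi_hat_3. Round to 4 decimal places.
\hat\phi_{3} = 0.2870

The Yule-Walker equations for an AR(p) process read, in matrix form,
  Gamma_p phi = r_p,   with   (Gamma_p)_{ij} = gamma(|i - j|),
                       (r_p)_i = gamma(i),   i,j = 1..p.
Substitute the sample gammas (Toeplitz matrix and right-hand side of size 3):
  Gamma_p = [[4.5871, -0.7553, -0.556], [-0.7553, 4.5871, -0.7553], [-0.556, -0.7553, 4.5871]]
  r_p     = [-0.7553, -0.556, 1.4717]
Written out (R1..R3):
  (R1) 4.5871 phi_1 - 0.7553 phi_2 - 0.556 phi_3 = -0.7553
  (R2) -0.7553 phi_1 + 4.5871 phi_2 - 0.7553 phi_3 = -0.556
  (R3) -0.556 phi_1 - 0.7553 phi_2 + 4.5871 phi_3 = 1.4717
Gaussian elimination:
  R2 <- R2 - (-0.7553/4.5871) R1 = R2 - (-0.164657) R1:  4.462734 phi_2 - 0.84685 phi_3 = -0.680366
  R3 <- R3 - (-0.556/4.5871) R1 = R3 - (-0.121209) R1:  -0.84685 phi_2 + 4.519708 phi_3 = 1.38015
  R3 <- R3 - (-0.84685/4.462734) R2 = R3 - (-0.18976) R2:  4.359009 phi_3 = 1.251044
Back-substitution:
  phi_hat_3 = 1.251044 / 4.359009 = 0.287002
  phi_hat_2 = (-0.680366 - (-0.84685)(0.287002)) / 4.462734 = -0.097993
  phi_hat_1 = (-0.7553 - (-0.7553)(-0.097993) - (-0.556)(0.287002)) / 4.5871 = -0.146005
So phi_hat = [-0.1460, -0.0980, 0.2870].
Therefore phi_hat_3 = 0.2870.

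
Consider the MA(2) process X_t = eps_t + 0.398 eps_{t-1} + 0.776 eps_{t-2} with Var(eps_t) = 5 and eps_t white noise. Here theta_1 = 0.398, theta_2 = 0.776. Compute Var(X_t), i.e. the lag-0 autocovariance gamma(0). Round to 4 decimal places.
\gamma(0) = 8.8029

For an MA(q) process X_t = eps_t + sum_i theta_i eps_{t-i} with
Var(eps_t) = sigma^2, the variance is
  gamma(0) = sigma^2 * (1 + sum_i theta_i^2).
  sum_i theta_i^2 = (0.398)^2 + (0.776)^2 = 0.158404 + 0.602176 = 0.76058.
  gamma(0) = 5 * (1 + 0.76058) = 5 * 1.76058 = 8.8029.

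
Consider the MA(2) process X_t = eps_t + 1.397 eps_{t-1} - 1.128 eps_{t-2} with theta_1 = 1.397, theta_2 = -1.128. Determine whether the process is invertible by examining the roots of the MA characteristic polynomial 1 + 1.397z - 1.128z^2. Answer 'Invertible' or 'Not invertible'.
\text{Not invertible}

The MA(q) characteristic polynomial is P(z) = 1 + 1.397z - 1.128z^2.
Invertibility requires all roots to lie outside the unit circle, i.e. |z| > 1 for every root.
Set 1 + (1.397) z + (-1.128) z^2 = 0, i.e. a z^2 + b z + c = 0 with a = -1.128, b = 1.397, c = 1.
Discriminant D = b^2 - 4ac = (1.397)^2 - 4*(-1.128)*1 = 1.951609 - (-4.512) = 6.463609.
D >= 0, so the roots are real: z = (-b +/- sqrt(D)) / (2a) = (-1.397 +/- 2.542363) / (-2.256).
  z_1 = (-1.397 + 2.542363) / (-2.256) = -0.5077,   |z_1| = 0.5077.
  z_2 = (-1.397 - 2.542363) / (-2.256) = 1.7462,   |z_2| = 1.7462.
Moduli of all roots: 0.5077, 1.7462.
All moduli strictly greater than 1? No.
Verdict: Not invertible.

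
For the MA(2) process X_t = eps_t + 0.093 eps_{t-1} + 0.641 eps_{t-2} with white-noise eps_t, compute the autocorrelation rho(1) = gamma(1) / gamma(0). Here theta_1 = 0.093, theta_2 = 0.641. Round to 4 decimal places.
\rho(1) = 0.1075

For an MA(q) process with theta_0 = 1, the autocovariance is
  gamma(k) = sigma^2 * sum_{i=0..q-k} theta_i * theta_{i+k},
and rho(k) = gamma(k) / gamma(0). Sigma^2 cancels.
  numerator   = (1)*(0.093) + (0.093)*(0.641) = 0.152613.
  denominator = (1)^2 + (0.093)^2 + (0.641)^2 = 1.41953.
  rho(1) = 0.152613 / 1.41953 = 0.1075.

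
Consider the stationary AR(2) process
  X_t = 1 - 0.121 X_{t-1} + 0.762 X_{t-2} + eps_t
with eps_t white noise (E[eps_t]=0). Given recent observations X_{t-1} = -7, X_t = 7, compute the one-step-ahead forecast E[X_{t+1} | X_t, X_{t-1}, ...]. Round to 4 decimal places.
E[X_{t+1} \mid \mathcal F_t] = -5.1810

For an AR(p) model X_t = c + sum_i phi_i X_{t-i} + eps_t, the
one-step-ahead conditional mean is
  E[X_{t+1} | X_t, ...] = c + sum_i phi_i X_{t+1-i}.
Substitute known values:
  E[X_{t+1} | ...] = 1 + (-0.121) * (7) + (0.762) * (-7)
                   = -5.1810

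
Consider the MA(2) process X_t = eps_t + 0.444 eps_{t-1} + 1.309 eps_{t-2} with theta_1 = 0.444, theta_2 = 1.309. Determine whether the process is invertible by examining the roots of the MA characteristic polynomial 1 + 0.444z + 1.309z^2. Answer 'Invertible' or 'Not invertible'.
\text{Not invertible}

The MA(q) characteristic polynomial is P(z) = 1 + 0.444z + 1.309z^2.
Invertibility requires all roots to lie outside the unit circle, i.e. |z| > 1 for every root.
Set 1 + (0.444) z + (1.309) z^2 = 0, i.e. a z^2 + b z + c = 0 with a = 1.309, b = 0.444, c = 1.
Discriminant D = b^2 - 4ac = (0.444)^2 - 4*(1.309)*1 = 0.197136 - (5.236) = -5.038864.
D < 0, so the roots are the complex-conjugate pair z = (-b +/- i sqrt(-D)) / (2a) = -0.1696 +/- 0.8574i.
For a conjugate pair |z|^2 = z * conj(z) = (product of roots) = c/a = 1/(1.309) = 0.763942, so |z| = sqrt(0.763942) = 0.874 for both roots.
Moduli of all roots: 0.8740, 0.8740.
All moduli strictly greater than 1? No.
Verdict: Not invertible.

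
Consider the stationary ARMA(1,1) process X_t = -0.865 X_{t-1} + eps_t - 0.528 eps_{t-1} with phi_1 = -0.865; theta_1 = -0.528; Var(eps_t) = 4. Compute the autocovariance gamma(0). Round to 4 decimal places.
\gamma(0) = 34.8283

Multiply the model equation by X_{t-k} and take expectations. With theta_0 = psi_0 = 1 and psi_j the MA(infinity) weights, this gives
  gamma(k) - sum_i phi_i gamma(k-i) = c_k,
  c_k = sigma^2 * sum_{j=k..q} theta_j psi_{j-k}   (c_k = 0 for k > q),
using gamma(-m) = gamma(m).
psi-weights needed (psi_j = theta_j + sum_i phi_i psi_{j-i}):
  psi_1 = theta_1 + phi_1 = -0.528 + (-0.865) = -1.393
Right-hand sides:
  c_0 = sigma^2 (1 + theta_1 psi_1) = 4 * (1 + (-0.528)(-1.393)) = 4 * 1.735504 = 6.942016
  c_1 = sigma^2 theta_1 = 4 * (-0.528) = -2.112
  c_2 = 0
Equations for k = 0 and k = 1 (AR order 1):
  gamma(0) = phi_1 gamma(1) + c_0
  gamma(1) = phi_1 gamma(0) + c_1
Substituting the second into the first: gamma(0) (1 - phi_1^2) = c_0 + phi_1 c_1, so
  gamma(0) = (c_0 + phi_1 c_1) / (1 - phi_1^2) = (6.942016 + (-0.865)(-2.112)) / (1 - (-0.865)^2) = 8.768896 / 0.251775 = 34.828303.
Therefore gamma(0) = 34.8283 (to 4 decimal places).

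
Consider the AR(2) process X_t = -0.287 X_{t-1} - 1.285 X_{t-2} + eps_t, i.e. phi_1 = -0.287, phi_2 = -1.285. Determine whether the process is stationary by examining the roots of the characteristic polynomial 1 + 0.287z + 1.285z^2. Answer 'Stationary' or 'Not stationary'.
\text{Not stationary}

The AR(p) characteristic polynomial is P(z) = 1 + 0.287z + 1.285z^2.
Stationarity requires all roots to lie outside the unit circle, i.e. |z| > 1 for every root.
Set 1 + (0.287) z + (1.285) z^2 = 0, i.e. a z^2 + b z + c = 0 with a = 1.285, b = 0.287, c = 1.
Discriminant D = b^2 - 4ac = (0.287)^2 - 4*(1.285)*1 = 0.082369 - (5.14) = -5.057631.
D < 0, so the roots are the complex-conjugate pair z = (-b +/- i sqrt(-D)) / (2a) = -0.1117 +/- 0.8751i.
For a conjugate pair |z|^2 = z * conj(z) = (product of roots) = c/a = 1/(1.285) = 0.77821, so |z| = sqrt(0.77821) = 0.8822 for both roots.
Moduli of all roots: 0.8822, 0.8822.
All moduli strictly greater than 1? No.
Verdict: Not stationary.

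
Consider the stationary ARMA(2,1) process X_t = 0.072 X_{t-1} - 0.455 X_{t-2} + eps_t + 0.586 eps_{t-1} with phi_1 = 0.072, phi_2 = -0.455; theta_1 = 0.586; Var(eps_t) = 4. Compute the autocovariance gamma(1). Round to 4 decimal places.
\gamma(1) = 1.9617

Multiply the model equation by X_{t-k} and take expectations. With theta_0 = psi_0 = 1 and psi_j the MA(infinity) weights, this gives
  gamma(k) - sum_i phi_i gamma(k-i) = c_k,
  c_k = sigma^2 * sum_{j=k..q} theta_j psi_{j-k}   (c_k = 0 for k > q),
using gamma(-m) = gamma(m).
psi-weights needed (psi_j = theta_j + sum_i phi_i psi_{j-i}):
  psi_1 = theta_1 + phi_1 = 0.586 + (0.072) = 0.658
Right-hand sides:
  c_0 = sigma^2 (1 + theta_1 psi_1) = 4 * (1 + (0.586)(0.658)) = 4 * 1.385588 = 5.542352
  c_1 = sigma^2 theta_1 = 4 * (0.586) = 2.344
  c_2 = 0
Equations for k = 0, 1, 2 (AR order 2, c_2 = 0):
  (E0) gamma(0) = phi_1 gamma(1) + phi_2 gamma(2) + c_0
  (E1) gamma(1) = phi_1 gamma(0) + phi_2 gamma(1) + c_1
  (E2) gamma(2) = phi_1 gamma(1) + phi_2 gamma(0)
From (E1): gamma(1) = A gamma(0) + B with
  A = phi_1 / (1 - phi_2) = 0.072 / 1.455 = 0.049485,   B = c_1 / (1 - phi_2) = 2.344 / 1.455 = 1.610997.
Insert (E2) into (E0): gamma(0) (1 - phi_2^2) = phi_1 (1 + phi_2) gamma(1) + c_0.
  phi_1 (1 + phi_2) = (0.072)(0.545) = 0.03924,   1 - phi_2^2 = 0.792975.
Replace gamma(1) by A gamma(0) + B and collect gamma(0):
  gamma(0) [0.792975 - (0.03924)(0.049485)] = (0.03924)(1.610997) + 5.542352
  gamma(0) * 0.791033 = 5.605568
  gamma(0) = 5.605568 / 0.791033 = 7.086387.
  gamma(1) = A gamma(0) + B = (0.049485)(7.086387) + (1.610997) = 1.961663.
Therefore gamma(1) = 1.9617 (to 4 decimal places).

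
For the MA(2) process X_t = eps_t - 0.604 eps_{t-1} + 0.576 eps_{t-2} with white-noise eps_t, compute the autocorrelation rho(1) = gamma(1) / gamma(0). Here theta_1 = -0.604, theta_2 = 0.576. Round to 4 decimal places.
\rho(1) = -0.5611

For an MA(q) process with theta_0 = 1, the autocovariance is
  gamma(k) = sigma^2 * sum_{i=0..q-k} theta_i * theta_{i+k},
and rho(k) = gamma(k) / gamma(0). Sigma^2 cancels.
  numerator   = (1)*(-0.604) + (-0.604)*(0.576) = -0.951904.
  denominator = (1)^2 + (-0.604)^2 + (0.576)^2 = 1.696592.
  rho(1) = -0.951904 / 1.696592 = -0.5611.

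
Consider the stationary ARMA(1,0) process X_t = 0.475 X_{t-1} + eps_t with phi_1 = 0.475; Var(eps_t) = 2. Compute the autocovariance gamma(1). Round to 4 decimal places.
\gamma(1) = 1.2268

Multiply the model equation by X_{t-k} and take expectations. With theta_0 = psi_0 = 1 and psi_j the MA(infinity) weights, this gives
  gamma(k) - sum_i phi_i gamma(k-i) = c_k,
  c_k = sigma^2 * sum_{j=k..q} theta_j psi_{j-k}   (c_k = 0 for k > q),
using gamma(-m) = gamma(m).
Pure AR (q = 0): c_0 = sigma^2 = 2, c_k = 0 for k >= 1.
Equations for k = 0 and k = 1 (AR order 1):
  gamma(0) = phi_1 gamma(1) + c_0
  gamma(1) = phi_1 gamma(0) + c_1
Substituting the second into the first: gamma(0) (1 - phi_1^2) = c_0 + phi_1 c_1, so
  gamma(0) = c_0 / (1 - phi_1^2) = 2 / (1 - (0.475)^2) = 2 / 0.774375 = 2.582728.
  gamma(1) = phi_1 gamma(0) = (0.475)(2.582728) = 1.226796.
Therefore gamma(1) = 1.2268 (to 4 decimal places).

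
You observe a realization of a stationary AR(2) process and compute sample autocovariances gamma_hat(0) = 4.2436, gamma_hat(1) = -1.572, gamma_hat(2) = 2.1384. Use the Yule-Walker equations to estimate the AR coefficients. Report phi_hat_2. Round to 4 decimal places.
\hat\phi_{2} = 0.4250

The Yule-Walker equations for an AR(p) process read, in matrix form,
  Gamma_p phi = r_p,   with   (Gamma_p)_{ij} = gamma(|i - j|),
                       (r_p)_i = gamma(i),   i,j = 1..p.
Substitute the sample gammas (Toeplitz matrix and right-hand side of size 2):
  Gamma_p = [[4.2436, -1.572], [-1.572, 4.2436]]
  r_p     = [-1.572, 2.1384]
Written out:
  4.2436 phi_1 - 1.572 phi_2 = -1.572
  -1.572 phi_1 + 4.2436 phi_2 = 2.1384
Solve by Cramer's rule:
  det = gamma(0)^2 - gamma(1)^2 = (4.2436)^2 - (-1.572)^2 = 18.00814096 - 2.471184 = 15.53695696
  phi_hat_1 = [gamma(1) gamma(0) - gamma(1) gamma(2)] / det = [(-1.572)(4.2436) - (-1.572)(2.1384)] / 15.53695696 = -3.3093744 / 15.53695696 = -0.213
  phi_hat_2 = [gamma(0) gamma(2) - gamma(1)^2] / det = [(4.2436)(2.1384) - (-1.572)^2] / 15.53695696 = 6.60333024 / 15.53695696 = 0.425
So phi_hat = [-0.2130, 0.4250].
Therefore phi_hat_2 = 0.4250.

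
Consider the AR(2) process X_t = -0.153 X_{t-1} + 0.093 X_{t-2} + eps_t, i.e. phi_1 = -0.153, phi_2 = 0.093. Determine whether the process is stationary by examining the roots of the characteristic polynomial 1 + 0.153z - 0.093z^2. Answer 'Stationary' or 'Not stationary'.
\text{Stationary}

The AR(p) characteristic polynomial is P(z) = 1 + 0.153z - 0.093z^2.
Stationarity requires all roots to lie outside the unit circle, i.e. |z| > 1 for every root.
Set 1 + (0.153) z + (-0.093) z^2 = 0, i.e. a z^2 + b z + c = 0 with a = -0.093, b = 0.153, c = 1.
Discriminant D = b^2 - 4ac = (0.153)^2 - 4*(-0.093)*1 = 0.023409 - (-0.372) = 0.395409.
D >= 0, so the roots are real: z = (-b +/- sqrt(D)) / (2a) = (-0.153 +/- 0.628816) / (-0.186).
  z_1 = (-0.153 + 0.628816) / (-0.186) = -2.5581,   |z_1| = 2.5581.
  z_2 = (-0.153 - 0.628816) / (-0.186) = 4.2033,   |z_2| = 4.2033.
Moduli of all roots: 2.5581, 4.2033.
All moduli strictly greater than 1? Yes.
Verdict: Stationary.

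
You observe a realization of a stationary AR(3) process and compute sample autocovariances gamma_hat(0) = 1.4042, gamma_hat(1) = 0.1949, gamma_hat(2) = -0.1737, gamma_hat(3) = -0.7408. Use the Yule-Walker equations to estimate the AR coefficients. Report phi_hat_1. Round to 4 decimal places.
\hat\phi_{1} = 0.0850

The Yule-Walker equations for an AR(p) process read, in matrix form,
  Gamma_p phi = r_p,   with   (Gamma_p)_{ij} = gamma(|i - j|),
                       (r_p)_i = gamma(i),   i,j = 1..p.
Substitute the sample gammas (Toeplitz matrix and right-hand side of size 3):
  Gamma_p = [[1.4042, 0.1949, -0.1737], [0.1949, 1.4042, 0.1949], [-0.1737, 0.1949, 1.4042]]
  r_p     = [0.1949, -0.1737, -0.7408]
Written out (R1..R3):
  (R1) 1.4042 phi_1 + 0.1949 phi_2 - 0.1737 phi_3 = 0.1949
  (R2) 0.1949 phi_1 + 1.4042 phi_2 + 0.1949 phi_3 = -0.1737
  (R3) -0.1737 phi_1 + 0.1949 phi_2 + 1.4042 phi_3 = -0.7408
Gaussian elimination:
  R2 <- R2 - (0.1949/1.4042) R1 = R2 - (0.138798) R1:  1.377148 phi_2 + 0.219009 phi_3 = -0.200752
  R3 <- R3 - (-0.1737/1.4042) R1 = R3 - (-0.1237) R1:  0.219009 phi_2 + 1.382713 phi_3 = -0.716691
  R3 <- R3 - (0.219009/1.377148) R2 = R3 - (0.159031) R2:  1.347884 phi_3 = -0.684765
Back-substitution:
  phi_hat_3 = -0.684765 / 1.347884 = -0.50803
  phi_hat_2 = (-0.200752 - (0.219009)(-0.50803)) / 1.377148 = -0.064981
  phi_hat_1 = (0.1949 - (0.1949)(-0.064981) - (-0.1737)(-0.50803)) / 1.4042 = 0.084974
So phi_hat = [0.0850, -0.0650, -0.5080].
Therefore phi_hat_1 = 0.0850.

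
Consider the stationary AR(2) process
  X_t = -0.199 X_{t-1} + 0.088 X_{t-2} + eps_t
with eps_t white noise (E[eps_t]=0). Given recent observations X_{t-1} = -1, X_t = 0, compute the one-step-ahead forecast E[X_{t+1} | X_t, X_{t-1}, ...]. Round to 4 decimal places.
E[X_{t+1} \mid \mathcal F_t] = -0.0880

For an AR(p) model X_t = c + sum_i phi_i X_{t-i} + eps_t, the
one-step-ahead conditional mean is
  E[X_{t+1} | X_t, ...] = c + sum_i phi_i X_{t+1-i}.
Substitute known values:
  E[X_{t+1} | ...] = (-0.199) * (0) + (0.088) * (-1)
                   = -0.0880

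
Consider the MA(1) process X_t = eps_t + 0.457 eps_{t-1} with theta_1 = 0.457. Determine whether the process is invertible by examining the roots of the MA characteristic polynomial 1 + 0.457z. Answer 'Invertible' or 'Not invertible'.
\text{Invertible}

The MA(q) characteristic polynomial is P(z) = 1 + 0.457z.
Invertibility requires all roots to lie outside the unit circle, i.e. |z| > 1 for every root.
This is linear in z: 1 + (0.457) z = 0  =>  z = -1/(0.457) = -2.188184,  |z| = 2.188184.
Moduli of all roots: 2.1882.
All moduli strictly greater than 1? Yes.
Verdict: Invertible.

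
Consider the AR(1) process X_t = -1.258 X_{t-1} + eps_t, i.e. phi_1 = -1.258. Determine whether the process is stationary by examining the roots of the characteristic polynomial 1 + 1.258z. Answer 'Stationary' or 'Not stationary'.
\text{Not stationary}

The AR(p) characteristic polynomial is P(z) = 1 + 1.258z.
Stationarity requires all roots to lie outside the unit circle, i.e. |z| > 1 for every root.
This is linear in z: 1 + (1.258) z = 0  =>  z = -1/(1.258) = -0.794913,  |z| = 0.794913.
Moduli of all roots: 0.7949.
All moduli strictly greater than 1? No.
Verdict: Not stationary.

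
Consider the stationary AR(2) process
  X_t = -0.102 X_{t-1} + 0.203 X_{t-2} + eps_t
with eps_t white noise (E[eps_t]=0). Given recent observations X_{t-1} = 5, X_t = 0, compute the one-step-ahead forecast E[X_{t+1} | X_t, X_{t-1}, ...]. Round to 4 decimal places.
E[X_{t+1} \mid \mathcal F_t] = 1.0150

For an AR(p) model X_t = c + sum_i phi_i X_{t-i} + eps_t, the
one-step-ahead conditional mean is
  E[X_{t+1} | X_t, ...] = c + sum_i phi_i X_{t+1-i}.
Substitute known values:
  E[X_{t+1} | ...] = (-0.102) * (0) + (0.203) * (5)
                   = 1.0150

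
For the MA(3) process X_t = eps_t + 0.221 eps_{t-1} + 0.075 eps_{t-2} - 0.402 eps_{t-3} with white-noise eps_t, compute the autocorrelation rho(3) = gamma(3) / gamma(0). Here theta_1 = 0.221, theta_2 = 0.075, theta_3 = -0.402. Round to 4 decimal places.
\rho(3) = -0.3306

For an MA(q) process with theta_0 = 1, the autocovariance is
  gamma(k) = sigma^2 * sum_{i=0..q-k} theta_i * theta_{i+k},
and rho(k) = gamma(k) / gamma(0). Sigma^2 cancels.
  numerator   = (1)*(-0.402) = -0.402.
  denominator = (1)^2 + (0.221)^2 + (0.075)^2 + (-0.402)^2 = 1.21607.
  rho(3) = -0.402 / 1.21607 = -0.3306.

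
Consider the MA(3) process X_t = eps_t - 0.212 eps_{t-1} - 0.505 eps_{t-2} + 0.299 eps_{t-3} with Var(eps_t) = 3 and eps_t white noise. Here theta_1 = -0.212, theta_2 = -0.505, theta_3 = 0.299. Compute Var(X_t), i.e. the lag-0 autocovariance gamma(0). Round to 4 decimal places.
\gamma(0) = 4.1681

For an MA(q) process X_t = eps_t + sum_i theta_i eps_{t-i} with
Var(eps_t) = sigma^2, the variance is
  gamma(0) = sigma^2 * (1 + sum_i theta_i^2).
  sum_i theta_i^2 = (-0.212)^2 + (-0.505)^2 + (0.299)^2 = 0.044944 + 0.255025 + 0.089401 = 0.38937.
  gamma(0) = 3 * (1 + 0.38937) = 3 * 1.38937 = 4.16811, which rounds to 4.1681.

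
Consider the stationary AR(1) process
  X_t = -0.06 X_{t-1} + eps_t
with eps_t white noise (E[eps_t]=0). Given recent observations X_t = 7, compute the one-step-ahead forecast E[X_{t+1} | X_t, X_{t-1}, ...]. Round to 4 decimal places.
E[X_{t+1} \mid \mathcal F_t] = -0.4200

For an AR(p) model X_t = c + sum_i phi_i X_{t-i} + eps_t, the
one-step-ahead conditional mean is
  E[X_{t+1} | X_t, ...] = c + sum_i phi_i X_{t+1-i}.
Substitute known values:
  E[X_{t+1} | ...] = (-0.06) * (7)
                   = -0.4200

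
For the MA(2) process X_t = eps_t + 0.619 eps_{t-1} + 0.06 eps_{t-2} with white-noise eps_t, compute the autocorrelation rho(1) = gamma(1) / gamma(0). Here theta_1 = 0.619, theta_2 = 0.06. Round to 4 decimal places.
\rho(1) = 0.4731

For an MA(q) process with theta_0 = 1, the autocovariance is
  gamma(k) = sigma^2 * sum_{i=0..q-k} theta_i * theta_{i+k},
and rho(k) = gamma(k) / gamma(0). Sigma^2 cancels.
  numerator   = (1)*(0.619) + (0.619)*(0.06) = 0.65614.
  denominator = (1)^2 + (0.619)^2 + (0.06)^2 = 1.386761.
  rho(1) = 0.65614 / 1.386761 = 0.4731.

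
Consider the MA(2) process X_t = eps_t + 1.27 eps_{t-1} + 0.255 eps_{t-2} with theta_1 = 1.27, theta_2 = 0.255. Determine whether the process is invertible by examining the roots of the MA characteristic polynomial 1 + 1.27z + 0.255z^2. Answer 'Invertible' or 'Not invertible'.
\text{Not invertible}

The MA(q) characteristic polynomial is P(z) = 1 + 1.27z + 0.255z^2.
Invertibility requires all roots to lie outside the unit circle, i.e. |z| > 1 for every root.
Set 1 + (1.27) z + (0.255) z^2 = 0, i.e. a z^2 + b z + c = 0 with a = 0.255, b = 1.27, c = 1.
Discriminant D = b^2 - 4ac = (1.27)^2 - 4*(0.255)*1 = 1.6129 - (1.02) = 0.5929.
D >= 0, so the roots are real: z = (-b +/- sqrt(D)) / (2a) = (-1.27 +/- 0.77) / (0.51).
  z_1 = (-1.27 + 0.77) / (0.51) = -0.9804,   |z_1| = 0.9804.
  z_2 = (-1.27 - 0.77) / (0.51) = -4,   |z_2| = 4.
Moduli of all roots: 0.9804, 4.0000.
All moduli strictly greater than 1? No.
Verdict: Not invertible.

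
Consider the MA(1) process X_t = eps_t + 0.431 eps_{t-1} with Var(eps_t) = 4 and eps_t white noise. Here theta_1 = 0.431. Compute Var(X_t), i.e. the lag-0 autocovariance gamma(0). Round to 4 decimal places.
\gamma(0) = 4.7430

For an MA(q) process X_t = eps_t + sum_i theta_i eps_{t-i} with
Var(eps_t) = sigma^2, the variance is
  gamma(0) = sigma^2 * (1 + sum_i theta_i^2).
  sum_i theta_i^2 = (0.431)^2 = 0.185761.
  gamma(0) = 4 * (1 + 0.185761) = 4 * 1.185761 = 4.743044, which rounds to 4.7430.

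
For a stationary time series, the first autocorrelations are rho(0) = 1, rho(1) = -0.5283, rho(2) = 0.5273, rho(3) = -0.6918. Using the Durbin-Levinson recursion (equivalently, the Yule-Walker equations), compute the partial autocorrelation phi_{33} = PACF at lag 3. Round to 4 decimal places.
\phi_{33} = -0.5150

The PACF at lag k is phi_{kk}, the last component of the solution
to the Yule-Walker system G_k phi = r_k where
  (G_k)_{ij} = rho(|i - j|), (r_k)_i = rho(i), i,j = 1..k.
Equivalently, Durbin-Levinson gives phi_{kk} iteratively:
  phi_{11} = rho(1)
  phi_{kk} = [rho(k) - sum_{j=1..k-1} phi_{k-1,j} rho(k-j)]
            / [1 - sum_{j=1..k-1} phi_{k-1,j} rho(j)],
  phi_{k,j} = phi_{k-1,j} - phi_{kk} phi_{k-1,k-j},  j = 1..k-1.
Step k = 1:
  phi_11 = rho(1) = -0.5283.
Step k = 2:
  phi_22 = [rho(2) - phi_11 rho(1)] / [1 - phi_11 rho(1)] = [0.5273 - (-0.5283)(-0.5283)] / [1 - (-0.5283)(-0.5283)]
         = 0.24819911 / 0.72089911 = 0.344291.
  Update: phi_21 = phi_11 - phi_22 phi_11 = -0.5283 - (0.344291)(-0.5283) = -0.346411.
Step k = 3:
  phi_33 = [rho(3) - phi_21 rho(2) - phi_22 rho(1)] / [1 - phi_21 rho(1) - phi_22 rho(2)]
    numerator   = -0.6918 - (-0.346411)(0.5273) - (0.344291)(-0.5283) = -0.3272485
    denominator = 1 - (-0.346411)(-0.5283) - (0.344291)(0.5273) = 0.63544638
  phi_33 = -0.3272485 / 0.63544638 = -0.515.
Therefore phi_{33} = -0.5150.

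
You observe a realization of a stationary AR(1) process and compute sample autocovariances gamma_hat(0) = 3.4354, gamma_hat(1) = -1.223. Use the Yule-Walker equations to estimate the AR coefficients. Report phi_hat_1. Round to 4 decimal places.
\hat\phi_{1} = -0.3560

The Yule-Walker equations for an AR(p) process read, in matrix form,
  Gamma_p phi = r_p,   with   (Gamma_p)_{ij} = gamma(|i - j|),
                       (r_p)_i = gamma(i),   i,j = 1..p.
Substitute the sample gammas (Toeplitz matrix and right-hand side of size 1):
  Gamma_p = [[3.4354]]
  r_p     = [-1.223]
With p = 1 this is the single equation gamma(0) phi_1 = gamma(1):
  phi_hat_1 = gamma(1) / gamma(0) = -1.223 / 3.4354 = -0.3560.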